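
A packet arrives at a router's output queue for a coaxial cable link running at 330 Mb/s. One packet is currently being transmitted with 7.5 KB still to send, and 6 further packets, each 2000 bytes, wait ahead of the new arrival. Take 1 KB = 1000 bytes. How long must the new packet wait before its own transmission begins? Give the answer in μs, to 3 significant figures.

473 μs

Each queued packet: L/R = 16000/330000000 = 48.4848 μs.
6 queued → 290.909 μs.
Plus remaining 60000 bits of current packet: 181.818 μs.
Queuing delay = 473 μs.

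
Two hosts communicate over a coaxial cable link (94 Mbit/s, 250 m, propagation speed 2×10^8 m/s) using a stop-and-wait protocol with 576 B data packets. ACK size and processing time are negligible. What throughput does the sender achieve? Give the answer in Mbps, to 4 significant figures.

t_tx = L/R = 4608/94000000 = 4.90213e-05 s.
t_prop = 250/200000000 = 1.25e-06 s; RTT = 2.5e-06 s.
Cycle = t_tx + RTT = 5.15213e-05 s.
Throughput = L / cycle = 4608 / 5.15213e-05 = 89.44 Mbps.

89.44 Mbps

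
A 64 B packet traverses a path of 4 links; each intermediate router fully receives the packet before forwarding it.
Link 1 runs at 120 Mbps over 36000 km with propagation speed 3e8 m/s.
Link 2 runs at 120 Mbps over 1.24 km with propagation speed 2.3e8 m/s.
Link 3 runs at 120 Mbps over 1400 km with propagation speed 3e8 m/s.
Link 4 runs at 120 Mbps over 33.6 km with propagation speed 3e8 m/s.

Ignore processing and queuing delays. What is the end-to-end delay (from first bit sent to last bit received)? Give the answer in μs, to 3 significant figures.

125000 μs

L = 64 × 8 = 512 bits.
Transmission delay per hop = L/R = 512/120000000 = 4.26667 μs; 4 hops → 17.0667 μs.
Propagation delays (d/s per hop): 120000, 5.3913, 4666.67, 112 μs; sum = 124784 μs.
End-to-end = 125000 μs.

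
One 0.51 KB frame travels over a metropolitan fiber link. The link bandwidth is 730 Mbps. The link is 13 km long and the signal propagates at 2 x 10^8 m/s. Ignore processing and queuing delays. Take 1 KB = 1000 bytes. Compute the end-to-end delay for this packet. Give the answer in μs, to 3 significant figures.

L = 4080 bits.
Transmission delay = L/R = 4080 / 730000000 = 5.58904 μs.
Propagation delay = d/s = 13000 m / 200000000 m/s = 65 μs.
Total = 70.6 μs.

70.6 μs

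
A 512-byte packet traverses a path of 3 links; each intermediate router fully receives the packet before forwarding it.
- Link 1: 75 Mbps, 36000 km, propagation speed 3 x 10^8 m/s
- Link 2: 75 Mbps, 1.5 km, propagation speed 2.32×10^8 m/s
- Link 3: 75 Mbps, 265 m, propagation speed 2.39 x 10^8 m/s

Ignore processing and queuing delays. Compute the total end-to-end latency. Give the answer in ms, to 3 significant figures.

120 ms

L = 512 × 8 = 4096 bits.
Transmission delay per hop = L/R = 4096/75000000 = 0.0546133 ms; 3 hops → 0.16384 ms.
Propagation delays (d/s per hop): 120, 0.00646552, 0.00110879 ms; sum = 120.008 ms.
End-to-end = 120 ms.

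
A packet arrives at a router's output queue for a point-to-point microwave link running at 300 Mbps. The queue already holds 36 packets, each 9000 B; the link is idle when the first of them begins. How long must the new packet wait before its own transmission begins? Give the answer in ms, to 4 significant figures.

Each queued packet: L/R = 72000/300000000 = 0.24 ms.
36 queued → 8.64 ms.
Queuing delay = 8.640 ms.

8.640 ms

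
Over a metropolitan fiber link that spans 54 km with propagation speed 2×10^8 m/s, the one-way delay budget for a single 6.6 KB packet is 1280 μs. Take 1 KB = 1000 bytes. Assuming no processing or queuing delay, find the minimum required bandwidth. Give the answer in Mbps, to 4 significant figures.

L = 52800 bits.
Propagation delay = 54000 / 200000000 = 270 μs.
Transmission budget = 1280 − 270 = 1010 μs.
R ≥ L / t_tx = 52800 bits / 0.00101 s = 52.28 Mbps.

52.28 Mbps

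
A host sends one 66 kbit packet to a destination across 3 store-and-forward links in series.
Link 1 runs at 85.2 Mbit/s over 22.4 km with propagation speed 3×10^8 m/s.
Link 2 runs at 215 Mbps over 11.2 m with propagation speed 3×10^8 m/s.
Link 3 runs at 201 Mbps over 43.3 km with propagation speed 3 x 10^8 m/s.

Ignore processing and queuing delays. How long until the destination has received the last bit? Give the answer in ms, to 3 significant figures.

1.63 ms

L = 66000 bits.
Transmission delays (L/R per hop): 0.774648, 0.306977, 0.328358 ms; sum = 1.40998 ms.
Propagation delays (d/s per hop): 0.0746667, 3.73333e-05, 0.144333 ms; sum = 0.219037 ms.
End-to-end = 1.63 ms.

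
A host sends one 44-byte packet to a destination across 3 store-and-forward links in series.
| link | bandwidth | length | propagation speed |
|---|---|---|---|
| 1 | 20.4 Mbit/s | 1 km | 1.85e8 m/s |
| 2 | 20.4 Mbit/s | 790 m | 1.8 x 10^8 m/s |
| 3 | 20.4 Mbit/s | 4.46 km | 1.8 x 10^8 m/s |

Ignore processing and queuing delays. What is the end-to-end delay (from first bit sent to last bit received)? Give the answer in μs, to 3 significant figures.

86.3 μs

L = 44 × 8 = 352 bits.
Transmission delay per hop = L/R = 352/20400000 = 17.2549 μs; 3 hops → 51.7647 μs.
Propagation delays (d/s per hop): 5.40541, 4.38889, 24.7778 μs; sum = 34.5721 μs.
End-to-end = 86.3 μs.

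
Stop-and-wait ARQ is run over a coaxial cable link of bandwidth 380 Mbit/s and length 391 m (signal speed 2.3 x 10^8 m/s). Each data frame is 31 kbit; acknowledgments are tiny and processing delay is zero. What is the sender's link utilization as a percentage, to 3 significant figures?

96.0 %

t_tx = L/R = 31000/380000000 = 8.15789e-05 s.
t_prop = 391/2.3e+08 = 1.7e-06 s; RTT = 3.4e-06 s.
Cycle = t_tx + RTT = 8.49789e-05 s.
Utilization = t_tx / cycle = 8.15789e-05/8.49789e-05 = 96.0 %.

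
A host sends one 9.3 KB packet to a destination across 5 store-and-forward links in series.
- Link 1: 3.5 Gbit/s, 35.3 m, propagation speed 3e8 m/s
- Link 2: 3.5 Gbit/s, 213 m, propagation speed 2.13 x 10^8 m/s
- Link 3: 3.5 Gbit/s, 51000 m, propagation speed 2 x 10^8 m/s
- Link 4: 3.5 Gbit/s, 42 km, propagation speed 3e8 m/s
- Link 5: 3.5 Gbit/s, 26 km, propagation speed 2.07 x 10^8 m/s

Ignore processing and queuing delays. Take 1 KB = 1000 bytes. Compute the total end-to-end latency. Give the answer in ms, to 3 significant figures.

0.628 ms

L = 74400 bits.
Transmission delay per hop = L/R = 74400/3500000000 = 0.0212571 ms; 5 hops → 0.106286 ms.
Propagation delays (d/s per hop): 0.000117667, 0.001, 0.255, 0.14, 0.125604 ms; sum = 0.521722 ms.
End-to-end = 0.628 ms.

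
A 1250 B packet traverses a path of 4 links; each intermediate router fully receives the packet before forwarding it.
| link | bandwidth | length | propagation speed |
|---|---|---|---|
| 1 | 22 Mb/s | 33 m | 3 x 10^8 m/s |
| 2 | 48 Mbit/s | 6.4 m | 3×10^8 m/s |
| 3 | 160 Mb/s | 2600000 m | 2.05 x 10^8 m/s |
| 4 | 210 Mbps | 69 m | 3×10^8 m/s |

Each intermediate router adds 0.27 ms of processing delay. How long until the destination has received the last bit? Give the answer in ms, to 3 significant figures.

14.3 ms

L = 1250 × 8 = 10000 bits.
Transmission delays (L/R per hop): 0.454545, 0.208333, 0.0625, 0.047619 ms; sum = 0.772998 ms.
Propagation delays (d/s per hop): 0.00011, 2.13333e-05, 12.6829, 0.00023 ms; sum = 12.6833 ms.
Processing at 3 router(s): 3 × 0.27 ms = 0.81 ms.
End-to-end = 14.3 ms.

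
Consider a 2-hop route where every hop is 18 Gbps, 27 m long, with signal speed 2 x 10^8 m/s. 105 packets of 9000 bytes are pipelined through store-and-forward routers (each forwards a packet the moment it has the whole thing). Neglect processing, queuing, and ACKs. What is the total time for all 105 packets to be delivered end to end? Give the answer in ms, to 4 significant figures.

Per-hop transmission t_tx = L/R = 72000/18000000000 = 0.004 ms.
Per-hop propagation t_prop = 27/200000000 = 0.000135 ms.
Pipeline fill: first packet needs 2·t_tx to clear all hops; remaining 104 packets each add one t_tx.
Total = (2+105-1)·t_tx + 2·t_prop = 106·0.004 + 2·0.000135 = 0.4243 ms.

0.4243 ms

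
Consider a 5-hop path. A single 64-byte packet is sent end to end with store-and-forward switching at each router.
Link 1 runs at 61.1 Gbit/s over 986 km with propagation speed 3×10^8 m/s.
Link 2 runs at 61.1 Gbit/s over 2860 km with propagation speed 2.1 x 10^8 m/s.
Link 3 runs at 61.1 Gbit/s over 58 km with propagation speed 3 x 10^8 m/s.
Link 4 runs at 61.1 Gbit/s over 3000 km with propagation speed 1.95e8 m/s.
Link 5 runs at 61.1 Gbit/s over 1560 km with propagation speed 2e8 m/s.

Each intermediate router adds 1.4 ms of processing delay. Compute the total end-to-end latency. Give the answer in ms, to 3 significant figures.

L = 64 × 8 = 512 bits.
Transmission delay per hop = L/R = 512/61100000000 = 8.37971e-06 ms; 5 hops → 4.18985e-05 ms.
Propagation delays (d/s per hop): 3.28667, 13.619, 0.193333, 15.3846, 7.8 ms; sum = 40.2837 ms.
Processing at 4 router(s): 4 × 1.4 ms = 5.6 ms.
End-to-end = 45.9 ms.

45.9 ms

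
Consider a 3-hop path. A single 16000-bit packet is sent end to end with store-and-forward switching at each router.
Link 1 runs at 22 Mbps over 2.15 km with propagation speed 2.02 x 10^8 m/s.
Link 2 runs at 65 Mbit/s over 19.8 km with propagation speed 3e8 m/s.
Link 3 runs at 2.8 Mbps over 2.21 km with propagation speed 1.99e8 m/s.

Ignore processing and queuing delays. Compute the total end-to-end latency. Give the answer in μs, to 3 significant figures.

Transmission delays (L/R per hop): 727.273, 246.154, 5714.29 μs; sum = 6687.71 μs.
Propagation delays (d/s per hop): 10.6436, 66, 11.1055 μs; sum = 87.7491 μs.
End-to-end = 6780 μs.

6780 μs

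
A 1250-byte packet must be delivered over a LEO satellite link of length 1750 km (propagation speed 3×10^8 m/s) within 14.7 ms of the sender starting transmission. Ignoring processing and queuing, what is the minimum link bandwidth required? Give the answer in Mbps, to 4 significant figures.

1.128 Mbps

L = 10000 bits.
Propagation delay = 1750000 / 300000000 = 5.83333 ms.
Transmission budget = 14.7 − 5.83333 = 8.86667 ms.
R ≥ L / t_tx = 10000 bits / 0.00886667 s = 1.128 Mbps.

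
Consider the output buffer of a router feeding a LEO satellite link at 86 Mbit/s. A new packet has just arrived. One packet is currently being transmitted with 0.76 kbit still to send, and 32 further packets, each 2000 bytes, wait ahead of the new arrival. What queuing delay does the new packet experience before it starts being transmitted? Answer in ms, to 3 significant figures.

5.96 ms

Each queued packet: L/R = 16000/86000000 = 0.186047 ms.
32 queued → 5.95349 ms.
Plus remaining 760 bits of current packet: 0.00883721 ms.
Queuing delay = 5.96 ms.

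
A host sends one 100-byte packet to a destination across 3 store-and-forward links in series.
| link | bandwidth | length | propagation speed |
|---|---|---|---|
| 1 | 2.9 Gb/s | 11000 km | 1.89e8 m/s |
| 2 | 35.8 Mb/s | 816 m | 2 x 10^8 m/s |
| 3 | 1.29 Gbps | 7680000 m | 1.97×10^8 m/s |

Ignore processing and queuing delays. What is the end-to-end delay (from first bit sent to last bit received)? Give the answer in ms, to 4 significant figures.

L = 100 × 8 = 800 bits.
Transmission delays (L/R per hop): 0.000275862, 0.0223464, 0.000620155 ms; sum = 0.0232424 ms.
Propagation delays (d/s per hop): 58.2011, 0.00408, 38.9848 ms; sum = 97.1899 ms.
End-to-end = 97.21 ms.

97.21 ms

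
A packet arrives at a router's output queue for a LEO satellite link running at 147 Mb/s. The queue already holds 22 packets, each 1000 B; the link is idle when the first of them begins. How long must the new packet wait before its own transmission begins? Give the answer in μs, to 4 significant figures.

1197 μs

Each queued packet: L/R = 8000/147000000 = 54.4218 μs.
22 queued → 1197.28 μs.
Queuing delay = 1197 μs.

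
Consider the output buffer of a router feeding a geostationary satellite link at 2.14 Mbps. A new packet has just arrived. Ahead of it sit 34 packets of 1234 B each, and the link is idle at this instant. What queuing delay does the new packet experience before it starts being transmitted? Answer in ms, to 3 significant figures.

157 ms

Each queued packet: L/R = 9872/2140000 = 4.61308 ms.
34 queued → 156.845 ms.
Queuing delay = 157 ms.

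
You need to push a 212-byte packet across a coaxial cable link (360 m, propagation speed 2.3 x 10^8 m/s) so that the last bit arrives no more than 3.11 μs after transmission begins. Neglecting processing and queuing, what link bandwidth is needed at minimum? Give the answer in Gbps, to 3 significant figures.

L = 1696 bits.
Propagation delay = 360 / 2.3e+08 = 1.56522 μs.
Transmission budget = 3.11 − 1.56522 = 1.54478 μs.
R ≥ L / t_tx = 1696 bits / 1.54478e-06 s = 1.10 Gbps.

1.10 Gbps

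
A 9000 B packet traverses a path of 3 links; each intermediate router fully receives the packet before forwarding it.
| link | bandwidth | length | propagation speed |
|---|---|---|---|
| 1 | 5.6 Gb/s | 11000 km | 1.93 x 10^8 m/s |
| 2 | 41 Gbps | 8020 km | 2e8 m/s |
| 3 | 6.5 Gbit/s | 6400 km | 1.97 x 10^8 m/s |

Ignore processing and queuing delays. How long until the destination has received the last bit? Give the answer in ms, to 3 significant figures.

130 ms

L = 9000 × 8 = 72000 bits.
Transmission delays (L/R per hop): 0.0128571, 0.0017561, 0.0110769 ms; sum = 0.0256902 ms.
Propagation delays (d/s per hop): 56.9948, 40.1, 32.4873 ms; sum = 129.582 ms.
End-to-end = 130 ms.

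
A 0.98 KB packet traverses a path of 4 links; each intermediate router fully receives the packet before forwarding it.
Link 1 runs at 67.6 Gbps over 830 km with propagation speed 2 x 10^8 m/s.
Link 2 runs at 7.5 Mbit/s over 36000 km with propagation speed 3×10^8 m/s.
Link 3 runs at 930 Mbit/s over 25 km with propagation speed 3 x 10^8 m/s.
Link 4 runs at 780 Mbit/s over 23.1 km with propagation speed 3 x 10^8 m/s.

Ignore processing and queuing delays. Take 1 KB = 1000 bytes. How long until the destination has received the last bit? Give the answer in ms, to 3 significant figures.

L = 7840 bits.
Transmission delays (L/R per hop): 0.000115976, 1.04533, 0.00843011, 0.0100513 ms; sum = 1.06393 ms.
Propagation delays (d/s per hop): 4.15, 120, 0.0833333, 0.077 ms; sum = 124.31 ms.
End-to-end = 125 ms.

125 ms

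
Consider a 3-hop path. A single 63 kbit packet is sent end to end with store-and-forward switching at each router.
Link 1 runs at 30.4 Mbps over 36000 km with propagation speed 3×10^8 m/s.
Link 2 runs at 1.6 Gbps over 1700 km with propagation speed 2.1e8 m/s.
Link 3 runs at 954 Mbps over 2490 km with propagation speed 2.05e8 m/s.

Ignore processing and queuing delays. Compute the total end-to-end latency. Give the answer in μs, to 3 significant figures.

142000 μs

L = 63000 bits.
Transmission delays (L/R per hop): 2072.37, 39.375, 66.0377 μs; sum = 2177.78 μs.
Propagation delays (d/s per hop): 120000, 8095.24, 12146.3 μs; sum = 140242 μs.
End-to-end = 142000 μs.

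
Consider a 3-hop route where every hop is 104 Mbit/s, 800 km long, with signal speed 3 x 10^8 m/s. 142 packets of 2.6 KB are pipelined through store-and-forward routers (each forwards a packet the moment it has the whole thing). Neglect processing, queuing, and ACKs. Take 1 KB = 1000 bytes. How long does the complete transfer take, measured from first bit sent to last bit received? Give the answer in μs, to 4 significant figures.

Per-hop transmission t_tx = L/R = 20800/104000000 = 200 μs.
Per-hop propagation t_prop = 800000/300000000 = 2666.67 μs.
Pipeline fill: first packet needs 3·t_tx to clear all hops; remaining 141 packets each add one t_tx.
Total = (3+142-1)·t_tx + 3·t_prop = 144·200 + 3·2666.67 = 36800 μs.

36800 μs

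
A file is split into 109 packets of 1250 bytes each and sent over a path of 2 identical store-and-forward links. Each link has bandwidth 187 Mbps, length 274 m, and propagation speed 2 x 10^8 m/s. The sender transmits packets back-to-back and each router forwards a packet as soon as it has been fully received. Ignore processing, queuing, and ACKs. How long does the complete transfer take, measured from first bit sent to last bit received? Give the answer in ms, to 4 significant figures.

5.885 ms

Per-hop transmission t_tx = L/R = 10000/187000000 = 0.0534759 ms.
Per-hop propagation t_prop = 274/200000000 = 0.00137 ms.
Pipeline fill: first packet needs 2·t_tx to clear all hops; remaining 108 packets each add one t_tx.
Total = (2+109-1)·t_tx + 2·t_prop = 110·0.0534759 + 2·0.00137 = 5.885 ms.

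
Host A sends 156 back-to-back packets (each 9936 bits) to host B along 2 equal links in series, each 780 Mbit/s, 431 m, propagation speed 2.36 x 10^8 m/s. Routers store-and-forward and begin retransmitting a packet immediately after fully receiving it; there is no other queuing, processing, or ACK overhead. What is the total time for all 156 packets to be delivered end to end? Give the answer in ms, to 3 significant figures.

Per-hop transmission t_tx = L/R = 9936/780000000 = 0.0127385 ms.
Per-hop propagation t_prop = 431/236000000 = 0.00182627 ms.
Pipeline fill: first packet needs 2·t_tx to clear all hops; remaining 155 packets each add one t_tx.
Total = (2+156-1)·t_tx + 2·t_prop = 157·0.0127385 + 2·0.00182627 = 2.00 ms.

2.00 ms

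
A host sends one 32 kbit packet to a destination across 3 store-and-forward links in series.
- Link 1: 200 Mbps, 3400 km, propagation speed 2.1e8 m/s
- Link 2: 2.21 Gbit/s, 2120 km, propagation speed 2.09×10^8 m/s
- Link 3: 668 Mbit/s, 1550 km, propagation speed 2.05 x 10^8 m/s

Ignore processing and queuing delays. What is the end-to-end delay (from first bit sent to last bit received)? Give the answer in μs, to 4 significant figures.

34120 μs

L = 32000 bits.
Transmission delays (L/R per hop): 160, 14.4796, 47.9042 μs; sum = 222.384 μs.
Propagation delays (d/s per hop): 16190.5, 10143.5, 7560.98 μs; sum = 33895 μs.
End-to-end = 34120 μs.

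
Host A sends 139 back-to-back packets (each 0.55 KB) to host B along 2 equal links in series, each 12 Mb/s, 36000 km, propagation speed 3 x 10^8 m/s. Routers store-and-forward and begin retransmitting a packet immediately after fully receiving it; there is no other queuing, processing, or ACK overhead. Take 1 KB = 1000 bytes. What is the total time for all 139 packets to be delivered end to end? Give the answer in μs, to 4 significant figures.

Per-hop transmission t_tx = L/R = 4400/12000000 = 366.667 μs.
Per-hop propagation t_prop = 36000000/300000000 = 120000 μs.
Pipeline fill: first packet needs 2·t_tx to clear all hops; remaining 138 packets each add one t_tx.
Total = (2+139-1)·t_tx + 2·t_prop = 140·366.667 + 2·120000 = 291300 μs.

291300 μs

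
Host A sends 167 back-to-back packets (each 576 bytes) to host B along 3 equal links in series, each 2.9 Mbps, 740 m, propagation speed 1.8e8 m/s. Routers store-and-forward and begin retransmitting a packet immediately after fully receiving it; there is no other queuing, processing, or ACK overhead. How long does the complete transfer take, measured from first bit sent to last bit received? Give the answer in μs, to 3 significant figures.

269000 μs

Per-hop transmission t_tx = L/R = 4608/2900000 = 1588.97 μs.
Per-hop propagation t_prop = 740/180000000 = 4.11111 μs.
Pipeline fill: first packet needs 3·t_tx to clear all hops; remaining 166 packets each add one t_tx.
Total = (3+167-1)·t_tx + 3·t_prop = 169·1588.97 + 3·4.11111 = 269000 μs.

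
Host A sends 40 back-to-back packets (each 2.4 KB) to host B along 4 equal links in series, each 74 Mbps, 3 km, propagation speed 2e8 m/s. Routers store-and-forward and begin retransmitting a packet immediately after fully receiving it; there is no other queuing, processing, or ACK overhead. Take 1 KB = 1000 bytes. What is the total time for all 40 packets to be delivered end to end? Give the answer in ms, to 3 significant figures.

11.2 ms

Per-hop transmission t_tx = L/R = 19200/74000000 = 0.259459 ms.
Per-hop propagation t_prop = 3000/200000000 = 0.015 ms.
Pipeline fill: first packet needs 4·t_tx to clear all hops; remaining 39 packets each add one t_tx.
Total = (4+40-1)·t_tx + 4·t_prop = 43·0.259459 + 4·0.015 = 11.2 ms.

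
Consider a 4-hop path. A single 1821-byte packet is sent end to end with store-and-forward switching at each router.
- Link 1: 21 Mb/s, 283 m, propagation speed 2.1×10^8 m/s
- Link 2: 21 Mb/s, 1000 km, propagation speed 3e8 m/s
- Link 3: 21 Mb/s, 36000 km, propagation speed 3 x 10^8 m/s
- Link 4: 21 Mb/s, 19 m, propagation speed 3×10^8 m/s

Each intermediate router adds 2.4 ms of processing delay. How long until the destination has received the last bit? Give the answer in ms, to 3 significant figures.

133 ms

L = 1821 × 8 = 14568 bits.
Transmission delay per hop = L/R = 14568/21000000 = 0.693714 ms; 4 hops → 2.77486 ms.
Propagation delays (d/s per hop): 0.00134762, 3.33333, 120, 6.33333e-05 ms; sum = 123.335 ms.
Processing at 3 router(s): 3 × 2.4 ms = 7.2 ms.
End-to-end = 133 ms.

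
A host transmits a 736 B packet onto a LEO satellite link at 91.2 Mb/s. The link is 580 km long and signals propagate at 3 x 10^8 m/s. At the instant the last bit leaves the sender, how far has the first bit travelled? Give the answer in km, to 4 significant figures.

19.37 km

t_tx = L/R = 5888/91200000 = 6.45614e-05 s.
Distance = s × t_tx = 300000000 × 6.45614e-05 = 19.37 km.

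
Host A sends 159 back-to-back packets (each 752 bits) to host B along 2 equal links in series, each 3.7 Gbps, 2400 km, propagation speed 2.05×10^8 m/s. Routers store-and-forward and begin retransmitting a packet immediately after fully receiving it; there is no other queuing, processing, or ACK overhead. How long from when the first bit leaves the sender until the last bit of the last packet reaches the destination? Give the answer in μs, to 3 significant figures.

Per-hop transmission t_tx = L/R = 752/3700000000 = 0.203243 μs.
Per-hop propagation t_prop = 2400000/2.05e+08 = 11707.3 μs.
Pipeline fill: first packet needs 2·t_tx to clear all hops; remaining 158 packets each add one t_tx.
Total = (2+159-1)·t_tx + 2·t_prop = 160·0.203243 + 2·11707.3 = 23400 μs.

23400 μs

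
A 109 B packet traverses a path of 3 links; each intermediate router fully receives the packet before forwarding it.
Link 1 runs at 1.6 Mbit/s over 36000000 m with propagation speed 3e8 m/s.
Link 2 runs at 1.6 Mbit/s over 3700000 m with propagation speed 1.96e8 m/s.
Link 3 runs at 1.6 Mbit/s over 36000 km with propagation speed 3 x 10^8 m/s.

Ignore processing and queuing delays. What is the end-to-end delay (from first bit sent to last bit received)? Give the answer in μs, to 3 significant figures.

L = 109 × 8 = 872 bits.
Transmission delay per hop = L/R = 872/1600000 = 545 μs; 3 hops → 1635 μs.
Propagation delays (d/s per hop): 120000, 18877.6, 120000 μs; sum = 258878 μs.
End-to-end = 261000 μs.

261000 μs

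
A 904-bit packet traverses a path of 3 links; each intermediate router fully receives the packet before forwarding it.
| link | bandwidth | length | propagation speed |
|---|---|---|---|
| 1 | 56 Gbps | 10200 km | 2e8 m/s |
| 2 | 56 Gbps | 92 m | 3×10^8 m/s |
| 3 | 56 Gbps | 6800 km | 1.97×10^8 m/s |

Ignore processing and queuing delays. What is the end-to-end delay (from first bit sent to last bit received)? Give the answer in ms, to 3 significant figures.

Transmission delay per hop = L/R = 904/56000000000 = 1.61429e-05 ms; 3 hops → 4.84286e-05 ms.
Propagation delays (d/s per hop): 51, 0.000306667, 34.5178 ms; sum = 85.5181 ms.
End-to-end = 85.5 ms.

85.5 ms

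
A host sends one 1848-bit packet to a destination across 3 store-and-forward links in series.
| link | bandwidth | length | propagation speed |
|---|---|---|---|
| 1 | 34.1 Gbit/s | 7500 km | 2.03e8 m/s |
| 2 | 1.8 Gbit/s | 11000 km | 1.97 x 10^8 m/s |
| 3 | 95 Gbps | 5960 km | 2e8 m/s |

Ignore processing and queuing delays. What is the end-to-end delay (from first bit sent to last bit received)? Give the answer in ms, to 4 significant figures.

Transmission delays (L/R per hop): 5.41935e-05, 0.00102667, 1.94526e-05 ms; sum = 0.00110031 ms.
Propagation delays (d/s per hop): 36.9458, 55.8376, 29.8 ms; sum = 122.583 ms.
End-to-end = 122.6 ms.

122.6 ms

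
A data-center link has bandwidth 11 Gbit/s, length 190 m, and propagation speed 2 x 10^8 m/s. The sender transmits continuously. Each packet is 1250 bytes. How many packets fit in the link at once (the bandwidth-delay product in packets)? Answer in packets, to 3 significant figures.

1.05 packets

Propagation delay = 190 / 200000000 = 9.5e-07 s.
BDP = R × t_prop = 11000000000 × 9.5e-07 = 10450 bits.
In packets of 10000 bits: 1.05 packets.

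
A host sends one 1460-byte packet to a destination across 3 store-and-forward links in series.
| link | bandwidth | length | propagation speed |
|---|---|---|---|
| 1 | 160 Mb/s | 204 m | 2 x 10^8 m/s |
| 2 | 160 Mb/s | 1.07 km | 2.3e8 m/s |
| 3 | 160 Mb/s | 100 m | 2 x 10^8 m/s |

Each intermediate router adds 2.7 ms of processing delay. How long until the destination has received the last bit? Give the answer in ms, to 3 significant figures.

5.63 ms

L = 1460 × 8 = 11680 bits.
Transmission delay per hop = L/R = 11680/160000000 = 0.073 ms; 3 hops → 0.219 ms.
Propagation delays (d/s per hop): 0.00102, 0.00465217, 0.0005 ms; sum = 0.00617217 ms.
Processing at 2 router(s): 2 × 2.7 ms = 5.4 ms.
End-to-end = 5.63 ms.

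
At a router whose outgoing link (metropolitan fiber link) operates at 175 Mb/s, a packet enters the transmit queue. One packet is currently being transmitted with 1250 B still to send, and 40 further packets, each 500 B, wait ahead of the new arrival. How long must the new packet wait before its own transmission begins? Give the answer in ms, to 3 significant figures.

Each queued packet: L/R = 4000/175000000 = 0.0228571 ms.
40 queued → 0.914286 ms.
Plus remaining 10000 bits of current packet: 0.0571429 ms.
Queuing delay = 0.971 ms.

0.971 ms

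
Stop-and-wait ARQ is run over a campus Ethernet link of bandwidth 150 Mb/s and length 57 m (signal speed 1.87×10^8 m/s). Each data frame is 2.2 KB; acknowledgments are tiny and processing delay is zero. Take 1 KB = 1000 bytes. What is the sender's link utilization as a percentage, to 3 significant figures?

t_tx = L/R = 17600/150000000 = 0.000117333 s.
t_prop = 57/187000000 = 3.04813e-07 s; RTT = 6.09626e-07 s.
Cycle = t_tx + RTT = 0.000117943 s.
Utilization = t_tx / cycle = 0.000117333/0.000117943 = 99.5 %.

99.5 %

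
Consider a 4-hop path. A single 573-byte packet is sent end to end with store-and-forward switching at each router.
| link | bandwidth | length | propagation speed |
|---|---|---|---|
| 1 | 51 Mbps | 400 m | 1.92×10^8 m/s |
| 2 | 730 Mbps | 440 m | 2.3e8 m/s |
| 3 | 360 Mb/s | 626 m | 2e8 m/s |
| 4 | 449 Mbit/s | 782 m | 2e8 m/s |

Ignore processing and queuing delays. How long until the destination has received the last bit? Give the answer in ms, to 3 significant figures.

0.130 ms

L = 573 × 8 = 4584 bits.
Transmission delays (L/R per hop): 0.0898824, 0.00627945, 0.0127333, 0.0102094 ms; sum = 0.119104 ms.
Propagation delays (d/s per hop): 0.00208333, 0.00191304, 0.00313, 0.00391 ms; sum = 0.0110364 ms.
End-to-end = 0.130 ms.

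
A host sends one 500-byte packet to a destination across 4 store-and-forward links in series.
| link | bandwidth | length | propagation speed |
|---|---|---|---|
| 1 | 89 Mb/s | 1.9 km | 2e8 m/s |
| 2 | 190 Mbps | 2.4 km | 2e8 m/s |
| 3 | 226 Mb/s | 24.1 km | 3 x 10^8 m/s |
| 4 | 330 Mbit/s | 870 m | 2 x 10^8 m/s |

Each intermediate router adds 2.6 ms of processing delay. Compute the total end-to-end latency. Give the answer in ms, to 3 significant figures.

8.00 ms

L = 500 × 8 = 4000 bits.
Transmission delays (L/R per hop): 0.0449438, 0.0210526, 0.0176991, 0.0121212 ms; sum = 0.0958168 ms.
Propagation delays (d/s per hop): 0.0095, 0.012, 0.0803333, 0.00435 ms; sum = 0.106183 ms.
Processing at 3 router(s): 3 × 2.6 ms = 7.8 ms.
End-to-end = 8.00 ms.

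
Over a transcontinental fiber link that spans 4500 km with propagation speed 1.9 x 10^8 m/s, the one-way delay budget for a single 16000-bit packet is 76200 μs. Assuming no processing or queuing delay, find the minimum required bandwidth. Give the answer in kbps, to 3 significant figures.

305 kbps

Propagation delay = 4500000 / 190000000 = 23684.2 μs.
Transmission budget = 76200 − 23684.2 = 52515.8 μs.
R ≥ L / t_tx = 16000 bits / 0.0525158 s = 305 kbps.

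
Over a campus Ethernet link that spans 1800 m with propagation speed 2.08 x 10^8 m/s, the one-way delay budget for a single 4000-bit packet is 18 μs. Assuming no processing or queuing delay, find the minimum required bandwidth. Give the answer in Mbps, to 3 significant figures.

428 Mbps

Propagation delay = 1800 / 208000000 = 8.65385 μs.
Transmission budget = 18 − 8.65385 = 9.34615 μs.
R ≥ L / t_tx = 4000 bits / 9.34615e-06 s = 428 Mbps.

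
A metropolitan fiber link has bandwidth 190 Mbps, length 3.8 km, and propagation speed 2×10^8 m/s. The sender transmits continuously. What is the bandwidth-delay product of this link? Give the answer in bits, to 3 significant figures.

Propagation delay = 3800 / 200000000 = 1.9e-05 s.
BDP = R × t_prop = 190000000 × 1.9e-05 = 3610 bits.

3610 bits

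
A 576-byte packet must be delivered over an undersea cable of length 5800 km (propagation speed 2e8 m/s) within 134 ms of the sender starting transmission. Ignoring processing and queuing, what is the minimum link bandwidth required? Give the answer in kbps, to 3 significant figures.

43.9 kbps

L = 4608 bits.
Propagation delay = 5800000 / 200000000 = 29 ms.
Transmission budget = 134 − 29 = 105 ms.
R ≥ L / t_tx = 4608 bits / 0.105 s = 43.9 kbps.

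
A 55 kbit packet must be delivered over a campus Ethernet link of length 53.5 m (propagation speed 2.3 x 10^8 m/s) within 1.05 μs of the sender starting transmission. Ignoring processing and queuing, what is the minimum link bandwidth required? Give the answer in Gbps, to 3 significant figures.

Propagation delay = 53.5 / 2.3e+08 = 0.232609 μs.
Transmission budget = 1.05 − 0.232609 = 0.817391 μs.
R ≥ L / t_tx = 55000 bits / 8.17391e-07 s = 67.3 Gbps.

67.3 Gbps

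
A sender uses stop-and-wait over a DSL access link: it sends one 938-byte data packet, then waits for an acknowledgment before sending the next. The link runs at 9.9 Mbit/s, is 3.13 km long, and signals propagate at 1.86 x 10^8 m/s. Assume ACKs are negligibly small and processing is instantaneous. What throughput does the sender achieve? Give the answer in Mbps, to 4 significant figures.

t_tx = L/R = 7504/9900000 = 0.00075798 s.
t_prop = 3130/186000000 = 1.6828e-05 s; RTT = 3.36559e-05 s.
Cycle = t_tx + RTT = 0.000791636 s.
Throughput = L / cycle = 7504 / 0.000791636 = 9.479 Mbps.

9.479 Mbps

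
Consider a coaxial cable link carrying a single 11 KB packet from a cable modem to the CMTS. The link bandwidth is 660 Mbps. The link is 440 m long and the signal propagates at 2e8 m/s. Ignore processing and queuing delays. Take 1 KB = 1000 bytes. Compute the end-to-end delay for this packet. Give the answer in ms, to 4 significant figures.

0.1355 ms

L = 88000 bits.
Transmission delay = L/R = 88000 / 660000000 = 0.133333 ms.
Propagation delay = d/s = 440 m / 200000000 m/s = 0.0022 ms.
Total = 0.1355 ms.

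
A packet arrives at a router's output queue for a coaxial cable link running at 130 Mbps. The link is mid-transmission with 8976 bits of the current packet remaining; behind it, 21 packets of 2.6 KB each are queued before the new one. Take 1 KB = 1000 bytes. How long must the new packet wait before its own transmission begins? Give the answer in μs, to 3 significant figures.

3430 μs

Each queued packet: L/R = 20800/130000000 = 160 μs.
21 queued → 3360 μs.
Plus remaining 8976 bits of current packet: 69.0462 μs.
Queuing delay = 3430 μs.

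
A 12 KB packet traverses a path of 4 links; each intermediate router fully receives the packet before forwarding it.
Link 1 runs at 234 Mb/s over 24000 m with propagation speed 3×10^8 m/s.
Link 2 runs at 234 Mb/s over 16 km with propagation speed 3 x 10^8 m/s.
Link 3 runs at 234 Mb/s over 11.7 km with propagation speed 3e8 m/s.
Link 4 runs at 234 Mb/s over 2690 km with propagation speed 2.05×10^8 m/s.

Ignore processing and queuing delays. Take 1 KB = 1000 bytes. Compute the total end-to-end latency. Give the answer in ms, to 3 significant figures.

14.9 ms

L = 96000 bits.
Transmission delay per hop = L/R = 96000/234000000 = 0.410256 ms; 4 hops → 1.64103 ms.
Propagation delays (d/s per hop): 0.08, 0.0533333, 0.039, 13.122 ms; sum = 13.2943 ms.
End-to-end = 14.9 ms.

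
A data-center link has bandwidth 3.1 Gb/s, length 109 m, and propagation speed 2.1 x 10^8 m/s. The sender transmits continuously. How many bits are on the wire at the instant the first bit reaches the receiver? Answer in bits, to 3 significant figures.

1610 bits

Propagation delay = 109 / 210000000 = 5.19048e-07 s.
BDP = R × t_prop = 3100000000 × 5.19048e-07 = 1609.05 bits.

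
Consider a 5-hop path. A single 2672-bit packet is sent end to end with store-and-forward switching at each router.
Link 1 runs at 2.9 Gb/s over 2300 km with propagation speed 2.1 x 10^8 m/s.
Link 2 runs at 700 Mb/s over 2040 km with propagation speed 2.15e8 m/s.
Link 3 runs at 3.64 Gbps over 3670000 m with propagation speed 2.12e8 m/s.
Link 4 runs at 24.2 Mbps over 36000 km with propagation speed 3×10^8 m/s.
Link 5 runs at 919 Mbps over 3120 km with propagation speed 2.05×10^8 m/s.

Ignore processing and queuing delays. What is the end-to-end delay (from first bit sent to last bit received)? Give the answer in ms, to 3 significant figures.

Transmission delays (L/R per hop): 0.000921379, 0.00381714, 0.000734066, 0.110413, 0.00290751 ms; sum = 0.118793 ms.
Propagation delays (d/s per hop): 10.9524, 9.48837, 17.3113, 120, 15.2195 ms; sum = 172.972 ms.
End-to-end = 173 ms.

173 ms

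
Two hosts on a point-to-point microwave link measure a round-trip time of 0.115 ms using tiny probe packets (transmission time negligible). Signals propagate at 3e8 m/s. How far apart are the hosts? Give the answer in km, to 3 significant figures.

17.3 km

One-way propagation = RTT/2 = 0.0575 ms.
d = s × t = 300000000 × 5.75e-05 = 17.3 km.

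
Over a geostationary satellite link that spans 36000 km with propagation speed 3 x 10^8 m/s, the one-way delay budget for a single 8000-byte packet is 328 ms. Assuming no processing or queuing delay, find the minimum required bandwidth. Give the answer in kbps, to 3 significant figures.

308 kbps

L = 64000 bits.
Propagation delay = 36000000 / 300000000 = 120 ms.
Transmission budget = 328 − 120 = 208 ms.
R ≥ L / t_tx = 64000 bits / 0.208 s = 308 kbps.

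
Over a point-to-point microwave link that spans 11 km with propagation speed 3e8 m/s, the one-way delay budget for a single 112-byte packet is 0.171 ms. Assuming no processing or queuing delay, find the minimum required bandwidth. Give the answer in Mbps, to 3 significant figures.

L = 896 bits.
Propagation delay = 11000 / 300000000 = 0.0366667 ms.
Transmission budget = 0.171 − 0.0366667 = 0.134333 ms.
R ≥ L / t_tx = 896 bits / 0.000134333 s = 6.67 Mbps.

6.67 Mbps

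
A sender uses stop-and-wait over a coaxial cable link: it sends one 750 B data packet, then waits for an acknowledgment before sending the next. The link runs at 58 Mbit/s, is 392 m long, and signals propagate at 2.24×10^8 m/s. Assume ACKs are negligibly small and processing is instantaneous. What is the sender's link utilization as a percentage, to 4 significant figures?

t_tx = L/R = 6000/58000000 = 0.000103448 s.
t_prop = 392/2.24e+08 = 1.75e-06 s; RTT = 3.5e-06 s.
Cycle = t_tx + RTT = 0.000106948 s.
Utilization = t_tx / cycle = 0.000103448/0.000106948 = 96.73 %.

96.73 %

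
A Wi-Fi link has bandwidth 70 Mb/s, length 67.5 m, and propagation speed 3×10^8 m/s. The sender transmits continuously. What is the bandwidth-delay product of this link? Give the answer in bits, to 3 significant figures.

Propagation delay = 67.5 / 300000000 = 2.25e-07 s.
BDP = R × t_prop = 70000000 × 2.25e-07 = 15.75 bits.

15.8 bits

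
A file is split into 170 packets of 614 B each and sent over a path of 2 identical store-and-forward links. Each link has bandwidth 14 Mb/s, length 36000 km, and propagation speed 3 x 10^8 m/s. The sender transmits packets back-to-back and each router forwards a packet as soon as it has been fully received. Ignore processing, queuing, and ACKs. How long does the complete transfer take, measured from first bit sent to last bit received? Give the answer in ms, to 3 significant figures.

Per-hop transmission t_tx = L/R = 4912/14000000 = 0.350857 ms.
Per-hop propagation t_prop = 36000000/300000000 = 120 ms.
Pipeline fill: first packet needs 2·t_tx to clear all hops; remaining 169 packets each add one t_tx.
Total = (2+170-1)·t_tx + 2·t_prop = 171·0.350857 + 2·120 = 300 ms.

300 ms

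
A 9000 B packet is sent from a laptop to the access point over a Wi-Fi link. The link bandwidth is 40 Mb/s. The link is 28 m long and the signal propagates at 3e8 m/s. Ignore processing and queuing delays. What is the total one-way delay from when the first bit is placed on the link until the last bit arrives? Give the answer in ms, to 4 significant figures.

1.800 ms

L = 9000 × 8 = 72000 bits.
Transmission delay = L/R = 72000 / 40000000 = 1.8 ms.
Propagation delay = d/s = 28 m / 300000000 m/s = 9.33333e-05 ms.
Total = 1.800 ms.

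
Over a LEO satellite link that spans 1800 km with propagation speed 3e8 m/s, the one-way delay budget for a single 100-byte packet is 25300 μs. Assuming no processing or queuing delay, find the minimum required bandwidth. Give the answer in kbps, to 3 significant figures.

41.5 kbps

L = 800 bits.
Propagation delay = 1800000 / 300000000 = 6000 μs.
Transmission budget = 25300 − 6000 = 19300 μs.
R ≥ L / t_tx = 800 bits / 0.0193 s = 41.5 kbps.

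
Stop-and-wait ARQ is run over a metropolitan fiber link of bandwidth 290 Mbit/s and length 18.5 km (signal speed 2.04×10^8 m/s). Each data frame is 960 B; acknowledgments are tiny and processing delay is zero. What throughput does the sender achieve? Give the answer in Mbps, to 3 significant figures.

t_tx = L/R = 7680/290000000 = 2.64828e-05 s.
t_prop = 18500/204000000 = 9.06863e-05 s; RTT = 0.000181373 s.
Cycle = t_tx + RTT = 0.000207855 s.
Throughput = L / cycle = 7680 / 0.000207855 = 36.9 Mbps.

36.9 Mbps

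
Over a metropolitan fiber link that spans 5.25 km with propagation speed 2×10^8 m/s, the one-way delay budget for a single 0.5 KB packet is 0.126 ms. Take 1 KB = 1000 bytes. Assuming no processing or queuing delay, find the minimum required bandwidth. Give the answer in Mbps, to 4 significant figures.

40.10 Mbps

L = 4000 bits.
Propagation delay = 5250 / 200000000 = 0.02625 ms.
Transmission budget = 0.126 − 0.02625 = 0.09975 ms.
R ≥ L / t_tx = 4000 bits / 9.975e-05 s = 40.10 Mbps.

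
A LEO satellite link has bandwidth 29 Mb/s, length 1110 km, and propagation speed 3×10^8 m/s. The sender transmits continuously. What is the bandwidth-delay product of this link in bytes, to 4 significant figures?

13410 bytes

Propagation delay = 1110000 / 300000000 = 0.0037 s.
BDP = R × t_prop = 29000000 × 0.0037 = 107300 bits.
In bytes: 107300/8 = 13410 bytes.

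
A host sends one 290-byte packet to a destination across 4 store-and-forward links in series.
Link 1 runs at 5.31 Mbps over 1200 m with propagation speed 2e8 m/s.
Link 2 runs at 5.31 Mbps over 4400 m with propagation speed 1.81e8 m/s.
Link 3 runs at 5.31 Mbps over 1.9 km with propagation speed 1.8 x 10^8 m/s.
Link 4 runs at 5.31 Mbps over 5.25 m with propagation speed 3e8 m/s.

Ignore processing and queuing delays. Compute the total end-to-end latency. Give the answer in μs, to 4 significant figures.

1789 μs

L = 290 × 8 = 2320 bits.
Transmission delay per hop = L/R = 2320/5310000 = 436.911 μs; 4 hops → 1747.65 μs.
Propagation delays (d/s per hop): 6, 24.3094, 10.5556, 0.0175 μs; sum = 40.8824 μs.
End-to-end = 1789 μs.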